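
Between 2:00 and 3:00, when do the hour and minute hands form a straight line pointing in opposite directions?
For hands to be 180 degrees apart: |30H - 5.5t| = 180
With H = 2: t = (30 x 2 + 180)/5.5 = 43.64 or t = (30 x 2 - 180)/5.5 = -21.82
First valid solution (0 < t < 60): t = 43.64 minutes
The hands are opposite at 43.64 minutes past 2:00.

Final answer: 43.64 minutes past 2:00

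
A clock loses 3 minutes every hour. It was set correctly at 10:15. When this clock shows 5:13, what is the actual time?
For every 60 true minutes, the faulty clock advances 57 minutes, so 1 faulty-clock minute corresponds to 60/57 true minutes.
From 10:15 to 5:13 on the faulty dial is 418 minutes.
True elapsed: 418 x 60/57 = 440 minutes = 7 hours and 20 minutes.
True time: 10:15 + 7 hours and 20 minutes = 5:35.

Final answer: 5:35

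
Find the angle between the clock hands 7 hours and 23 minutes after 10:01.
First find the time 7 hours and 23 minutes after 10:01.
Total minutes: 10 x 60 + 1 + 7 x 60 + 23 = 1044.
1044 mod 720 = 324 minutes = 5:24.
Now compute the angle at 5:24:
Hour hand: 5 x 30 + 24 x 0.5 = 162 degrees
Minute hand: 24 x 6 = 144 degrees
Difference: |162 - 144| = 18 degrees
The angle is 18 degrees

Final answer: 18 degrees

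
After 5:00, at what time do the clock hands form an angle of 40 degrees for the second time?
At t minutes past 5:00, the hour hand is at 30 x 5 + 0.5t degrees and the minute hand is at 6t degrees.
The smaller angle between them is 40 degrees when |30H - 5.5t| = 40 or |30H - 5.5t| = 320.
With H = 5, solve 30 x 5 - 5.5t = +/- target for each target:
  t = (30 x 5 - 40) / 5.5 = 20
  t = (30 x 5 + 40) / 5.5 = 34.55
  t = (30 x 5 - 320) / 5.5 = -30.91 (outside (0, 60))
  t = (30 x 5 + 320) / 5.5 = 85.45 (outside (0, 60))
Valid solutions in (0, 60): {20, 34.55} minutes.
The second occurrence is t = 34.55 minutes.
The hands form a 40-degree angle at 34.55 minutes past 5:00.

Final answer: 34.55 minutes past 5:00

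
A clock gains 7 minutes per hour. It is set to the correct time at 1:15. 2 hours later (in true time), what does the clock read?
For every 60 true minutes, the faulty clock advances 60 + 7 = 67 minutes.
True elapsed: 2 hours = 120 minutes.
Faulty clock advances: 120 x 67/60 = 134 minutes (drift: 14 minutes ahead).
Shown time: 1:15 + 134 minutes = 3:29.

Final answer: 3:29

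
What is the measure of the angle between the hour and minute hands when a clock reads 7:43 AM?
Hour hand position: 7 x 30 + 43 x 0.5 = 231.5 degrees
Minute hand position: 43 x 6 = 258 degrees
Difference: |231.5 - 258| = 26.5 degrees
The angle between the hands is 26.5 degrees

Final answer: 26.5 degrees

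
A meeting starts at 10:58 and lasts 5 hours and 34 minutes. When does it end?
Starting time: 10:58
Adding 34 minutes to 58 minutes: 58 + 34 = 92 minutes = 1 hour and 32 minutes
Adding 5 hours: 10 + 5 + 1 (carry) = 16 - 12 = 4
Final time: 4:32

Final answer: 4:32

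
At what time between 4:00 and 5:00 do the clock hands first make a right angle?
At t minutes past 4:00, the hour hand is at 30 x 4 + 0.5t degrees and the minute hand is at 6t degrees.
The smaller angle between them is 90 degrees when |30H - 5.5t| = 90 or |30H - 5.5t| = 270.
With H = 4, solve 30 x 4 - 5.5t = +/- target for each target:
  t = (30 x 4 - 90) / 5.5 = 5.45
  t = (30 x 4 + 90) / 5.5 = 38.18
  t = (30 x 4 - 270) / 5.5 = -27.27 (outside (0, 60))
  t = (30 x 4 + 270) / 5.5 = 70.91 (outside (0, 60))
Valid solutions in (0, 60): {5.45, 38.18} minutes.
First occurrence: t = 5.45 minutes.
The hands are at right angles at 5.45 minutes past 4:00.

Final answer: 5.45 minutes past 4:00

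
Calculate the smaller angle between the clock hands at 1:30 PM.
Hour hand position: 1 x 30 + 30 x 0.5 = 45 degrees
Minute hand position: 30 x 6 = 180 degrees
Difference: |45 - 180| = 135 degrees
The angle between the hands is 135 degrees

Final answer: 135 degrees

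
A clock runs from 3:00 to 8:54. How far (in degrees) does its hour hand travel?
The hour hand moves 0.5 degrees per minute.
Time elapsed: 8:54 - 3:00 = 354 minutes
Angular displacement: 354 x 0.5 = 177 degrees

Final answer: 177 degrees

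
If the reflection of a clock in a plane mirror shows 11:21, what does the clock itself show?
Reflection across the vertical (12-6) axis maps a hand at angle A degrees to (360 - A) degrees, which sends a reading of T minutes past 12:00 to (720 - T) minutes past 12:00.
Mirror reads 11:21 = 681 minutes past 12:00.
Actual time: (720 - 681) mod 720 = 39 minutes = 12:39.

Final answer: 12:39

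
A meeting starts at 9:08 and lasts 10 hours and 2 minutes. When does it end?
Starting time: 9:08
Adding 2 minutes to 8 minutes: 8 + 2 = 10 minutes
Adding 10 hours: 9 + 10 = 19 - 12 = 7
Final time: 7:10

Final answer: 7:10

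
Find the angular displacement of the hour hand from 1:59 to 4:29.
The hour hand moves 0.5 degrees per minute.
Time elapsed: 4:29 - 1:59 = 150 minutes
Angular displacement: 150 x 0.5 = 75 degrees

Final answer: 75 degrees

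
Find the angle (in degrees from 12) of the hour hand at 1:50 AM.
The hour hand moves 30 degrees per hour and 0.5 degrees per minute.
At 1:50: (1) x 30 + 50 x 0.5 = 30 + 25 = 55 degrees

Final answer: 55 degrees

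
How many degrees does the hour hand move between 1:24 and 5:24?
The hour hand moves 0.5 degrees per minute.
Time elapsed: 5:24 - 1:24 = 240 minutes
Angular displacement: 240 x 0.5 = 120 degrees

Final answer: 120 degrees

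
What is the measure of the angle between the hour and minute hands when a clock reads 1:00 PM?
Hour hand position: 1 x 30 + 0 x 0.5 = 30 degrees
Minute hand position: 0 x 6 = 0 degrees
Difference: |30 - 0| = 30 degrees
The angle between the hands is 30 degrees

Final answer: 30 degrees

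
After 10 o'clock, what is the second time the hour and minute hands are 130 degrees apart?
At t minutes past 10:00, the hour hand is at 30 x 10 + 0.5t degrees and the minute hand is at 6t degrees.
The smaller angle between them is 130 degrees when |30H - 5.5t| = 130 or |30H - 5.5t| = 230.
With H = 10, solve 30 x 10 - 5.5t = +/- target for each target:
  t = (30 x 10 - 130) / 5.5 = 30.91
  t = (30 x 10 + 130) / 5.5 = 78.18 (outside (0, 60))
  t = (30 x 10 - 230) / 5.5 = 12.73
  t = (30 x 10 + 230) / 5.5 = 96.36 (outside (0, 60))
Valid solutions in (0, 60): {12.73, 30.91} minutes.
The second occurrence is t = 30.91 minutes.
The hands form a 130-degree angle at 30.91 minutes past 10:00.

Final answer: 30.91 minutes past 10:00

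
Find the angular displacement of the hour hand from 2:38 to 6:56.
The hour hand moves 0.5 degrees per minute.
Time elapsed: 6:56 - 2:38 = 258 minutes
Angular displacement: 258 x 0.5 = 129 degrees

Final answer: 129 degrees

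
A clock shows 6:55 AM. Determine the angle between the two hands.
Hour hand position: 6 x 30 + 55 x 0.5 = 207.5 degrees
Minute hand position: 55 x 6 = 330 degrees
Difference: |207.5 - 330| = 122.5 degrees
The angle between the hands is 122.5 degrees

Final answer: 122.5 degrees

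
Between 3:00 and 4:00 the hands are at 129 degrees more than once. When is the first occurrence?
At t minutes past 3:00, the hour hand is at 30 x 3 + 0.5t degrees and the minute hand is at 6t degrees.
The smaller angle between them is 129 degrees when |30H - 5.5t| = 129 or |30H - 5.5t| = 231.
With H = 3, solve 30 x 3 - 5.5t = +/- target for each target:
  t = (30 x 3 - 129) / 5.5 = -7.09 (outside (0, 60))
  t = (30 x 3 + 129) / 5.5 = 39.82
  t = (30 x 3 - 231) / 5.5 = -25.64 (outside (0, 60))
  t = (30 x 3 + 231) / 5.5 = 58.36
Valid solutions in (0, 60): {39.82, 58.36} minutes.
The first occurrence is t = 39.82 minutes.
The hands form a 129-degree angle at 39.82 minutes past 3:00.

Final answer: 39.82 minutes past 3:00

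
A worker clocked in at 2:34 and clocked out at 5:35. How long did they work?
From 2:34 to 5:35:
(5 x 60 + 35) - (2 x 60 + 34) = 335 - 154 = 181 minutes
= 3 hours and 1 minute

Final answer: 3 hours and 1 minute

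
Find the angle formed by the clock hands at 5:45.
Hour hand position: 5 x 30 + 45 x 0.5 = 172.5 degrees
Minute hand position: 45 x 6 = 270 degrees
Difference: |172.5 - 270| = 97.5 degrees
The angle between the hands is 97.5 degrees

Final answer: 97.5 degrees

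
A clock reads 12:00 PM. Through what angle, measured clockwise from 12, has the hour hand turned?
The hour hand moves 30 degrees per hour and 0.5 degrees per minute.
At 12:00: (0) x 30 + 0 x 0.5 = 0 + 0 = 0 degrees

Final answer: 0 degrees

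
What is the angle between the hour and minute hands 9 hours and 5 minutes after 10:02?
First find the time 9 hours and 5 minutes after 10:02.
Total minutes: 10 x 60 + 2 + 9 x 60 + 5 = 1147.
1147 mod 720 = 427 minutes = 7:07.
Now compute the angle at 7:07:
Hour hand: 7 x 30 + 7 x 0.5 = 213.5 degrees
Minute hand: 7 x 6 = 42 degrees
Difference: |213.5 - 42| = 171.5 degrees
The angle is 171.5 degrees

Final answer: 171.5 degrees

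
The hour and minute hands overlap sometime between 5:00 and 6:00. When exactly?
The minute hand gains 5.5 degrees per minute on the hour hand.
At 5:00, the hour hand is at 150 degrees and the minute hand is at 0 degrees.
The gap is 150 degrees. Time to close: 150/5.5 = 60 x 5/11 = 27.27 minutes.
The hands overlap at 27.27 minutes past 5:00.

Final answer: 27.27 minutes past 5:00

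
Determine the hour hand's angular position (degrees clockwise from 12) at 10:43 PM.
The hour hand moves 30 degrees per hour and 0.5 degrees per minute.
At 10:43: (10) x 30 + 43 x 0.5 = 300 + 21.5 = 321.5 degrees

Final answer: 321.5 degrees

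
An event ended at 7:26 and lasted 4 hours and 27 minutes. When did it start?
Starting time: 7:26 = 446 total minutes past 12:00
Subtracting: 4 hours and 27 minutes = 267 minutes
446 - 267 = 179 minutes
= 2 hours and 59 minutes past 12:00 = 2:59

Final answer: 2:59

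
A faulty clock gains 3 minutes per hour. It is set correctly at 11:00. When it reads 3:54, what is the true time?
For every 60 true minutes, the faulty clock advances 63 minutes, so 1 faulty-clock minute corresponds to 60/63 true minutes.
From 11:00 to 3:54 on the faulty dial is 294 minutes.
True elapsed: 294 x 60/63 = 280 minutes = 4 hours and 40 minutes.
True time: 11:00 + 4 hours and 40 minutes = 3:40.

Final answer: 3:40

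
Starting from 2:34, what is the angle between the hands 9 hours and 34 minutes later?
First find the time 9 hours and 34 minutes after 2:34.
Total minutes: 2 x 60 + 34 + 9 x 60 + 34 = 728.
728 mod 720 = 8 minutes = 12:08.
Now compute the angle at 12:08:
Hour hand: 0 x 30 + 8 x 0.5 = 4 degrees
Minute hand: 8 x 6 = 48 degrees
Difference: |4 - 48| = 44 degrees
The angle is 44 degrees

Final answer: 44 degrees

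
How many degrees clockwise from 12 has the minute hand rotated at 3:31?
The minute hand moves 6 degrees per minute.
At 3:31: 31 x 6 = 186 degrees

Final answer: 186 degrees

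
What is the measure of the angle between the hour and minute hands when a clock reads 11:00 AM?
Hour hand position: 11 x 30 + 0 x 0.5 = 330 degrees
Minute hand position: 0 x 6 = 0 degrees
Difference: |330 - 0| = 330 degrees
Since 330 > 180, the smaller angle is 360 - 330 = 30 degrees

Final answer: 30 degrees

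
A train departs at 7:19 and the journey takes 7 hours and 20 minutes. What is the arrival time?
Starting time: 7:19
Adding 20 minutes to 19 minutes: 19 + 20 = 39 minutes
Adding 7 hours: 7 + 7 = 14 - 12 = 2
Final time: 2:39

Final answer: 2:39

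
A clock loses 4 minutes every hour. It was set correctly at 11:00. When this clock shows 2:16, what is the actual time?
For every 60 true minutes, the faulty clock advances 56 minutes, so 1 faulty-clock minute corresponds to 60/56 true minutes.
From 11:00 to 2:16 on the faulty dial is 196 minutes.
True elapsed: 196 x 60/56 = 210 minutes = 3 hours and 30 minutes.
True time: 11:00 + 3 hours and 30 minutes = 2:30.

Final answer: 2:30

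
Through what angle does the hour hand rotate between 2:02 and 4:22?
The hour hand moves 0.5 degrees per minute.
Time elapsed: 4:22 - 2:02 = 140 minutes
Angular displacement: 140 x 0.5 = 70 degrees

Final answer: 70 degrees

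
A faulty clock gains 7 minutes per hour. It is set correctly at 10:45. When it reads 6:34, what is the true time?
For every 60 true minutes, the faulty clock advances 67 minutes, so 1 faulty-clock minute corresponds to 60/67 true minutes.
From 10:45 to 6:34 on the faulty dial is 469 minutes.
True elapsed: 469 x 60/67 = 420 minutes = 7 hours.
True time: 10:45 + 7 hours = 5:45.

Final answer: 5:45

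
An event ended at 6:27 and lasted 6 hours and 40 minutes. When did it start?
Starting time: 6:27 = 387 total minutes past 12:00
Subtracting: 6 hours and 40 minutes = 400 minutes
387 - 400 = -13 (negative, add 12 hours = 720) = 707 minutes
= 11 hours and 47 minutes past 12:00 = 11:47

Final answer: 11:47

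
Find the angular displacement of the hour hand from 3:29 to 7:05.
The hour hand moves 0.5 degrees per minute.
Time elapsed: 7:05 - 3:29 = 216 minutes
Angular displacement: 216 x 0.5 = 108 degrees

Final answer: 108 degrees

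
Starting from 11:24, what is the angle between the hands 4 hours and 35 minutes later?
First find the time 4 hours and 35 minutes after 11:24.
Total minutes: 11 x 60 + 24 + 4 x 60 + 35 = 959.
959 mod 720 = 239 minutes = 3:59.
Now compute the angle at 3:59:
Hour hand: 3 x 30 + 59 x 0.5 = 119.5 degrees
Minute hand: 59 x 6 = 354 degrees
Difference: |119.5 - 354| = 234.5 degrees
Smaller angle: 360 - 234.5 = 125.5 degrees

Final answer: 125.5 degrees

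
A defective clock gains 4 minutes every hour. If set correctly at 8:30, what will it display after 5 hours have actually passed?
For every 60 true minutes, the faulty clock advances 60 + 4 = 64 minutes.
True elapsed: 5 hours = 300 minutes.
Faulty clock advances: 300 x 64/60 = 320 minutes (drift: 20 minutes ahead).
Shown time: 8:30 + 320 minutes = 1:50.

Final answer: 1:50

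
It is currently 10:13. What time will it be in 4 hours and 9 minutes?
Starting time: 10:13
Adding 9 minutes to 13 minutes: 13 + 9 = 22 minutes
Adding 4 hours: 10 + 4 = 14 - 12 = 2
Final time: 2:22

Final answer: 2:22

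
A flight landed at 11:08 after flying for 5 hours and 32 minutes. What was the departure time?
Starting time: 11:08 = 668 total minutes past 12:00
Subtracting: 5 hours and 32 minutes = 332 minutes
668 - 332 = 336 minutes
= 5 hours and 36 minutes past 12:00 = 5:36

Final answer: 5:36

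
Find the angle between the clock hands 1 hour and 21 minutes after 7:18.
First find the time 1 hour and 21 minutes after 7:18.
Total minutes: 7 x 60 + 18 + 1 x 60 + 21 = 519.
519 mod 720 = 519 minutes = 8:39.
Now compute the angle at 8:39:
Hour hand: 8 x 30 + 39 x 0.5 = 259.5 degrees
Minute hand: 39 x 6 = 234 degrees
Difference: |259.5 - 234| = 25.5 degrees
The angle is 25.5 degrees

Final answer: 25.5 degrees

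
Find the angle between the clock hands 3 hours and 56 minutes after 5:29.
First find the time 3 hours and 56 minutes after 5:29.
Total minutes: 5 x 60 + 29 + 3 x 60 + 56 = 565.
565 mod 720 = 565 minutes = 9:25.
Now compute the angle at 9:25:
Hour hand: 9 x 30 + 25 x 0.5 = 282.5 degrees
Minute hand: 25 x 6 = 150 degrees
Difference: |282.5 - 150| = 132.5 degrees
The angle is 132.5 degrees

Final answer: 132.5 degrees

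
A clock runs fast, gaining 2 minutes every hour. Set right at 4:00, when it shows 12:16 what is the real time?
For every 60 true minutes, the faulty clock advances 62 minutes, so 1 faulty-clock minute corresponds to 60/62 true minutes.
From 4:00 to 12:16 on the faulty dial is 496 minutes.
True elapsed: 496 x 60/62 = 480 minutes = 8 hours.
True time: 4:00 + 8 hours = 12:00.

Final answer: 12:00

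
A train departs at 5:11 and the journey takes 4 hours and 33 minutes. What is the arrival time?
Starting time: 5:11
Adding 33 minutes to 11 minutes: 11 + 33 = 44 minutes
Adding 4 hours: 5 + 4 = 9
Final time: 9:44

Final answer: 9:44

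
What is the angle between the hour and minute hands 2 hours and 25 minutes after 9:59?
First find the time 2 hours and 25 minutes after 9:59.
Total minutes: 9 x 60 + 59 + 2 x 60 + 25 = 744.
744 mod 720 = 24 minutes = 12:24.
Now compute the angle at 12:24:
Hour hand: 0 x 30 + 24 x 0.5 = 12 degrees
Minute hand: 24 x 6 = 144 degrees
Difference: |12 - 144| = 132 degrees
The angle is 132 degrees

Final answer: 132 degrees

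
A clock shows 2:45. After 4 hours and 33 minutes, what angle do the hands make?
First find the time 4 hours and 33 minutes after 2:45.
Total minutes: 2 x 60 + 45 + 4 x 60 + 33 = 438.
438 mod 720 = 438 minutes = 7:18.
Now compute the angle at 7:18:
Hour hand: 7 x 30 + 18 x 0.5 = 219 degrees
Minute hand: 18 x 6 = 108 degrees
Difference: |219 - 108| = 111 degrees
The angle is 111 degrees

Final answer: 111 degrees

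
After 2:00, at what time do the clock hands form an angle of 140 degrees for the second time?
At t minutes past 2:00, the hour hand is at 30 x 2 + 0.5t degrees and the minute hand is at 6t degrees.
The smaller angle between them is 140 degrees when |30H - 5.5t| = 140 or |30H - 5.5t| = 220.
With H = 2, solve 30 x 2 - 5.5t = +/- target for each target:
  t = (30 x 2 - 140) / 5.5 = -14.55 (outside (0, 60))
  t = (30 x 2 + 140) / 5.5 = 36.36
  t = (30 x 2 - 220) / 5.5 = -29.09 (outside (0, 60))
  t = (30 x 2 + 220) / 5.5 = 50.91
Valid solutions in (0, 60): {36.36, 50.91} minutes.
The second occurrence is t = 50.91 minutes.
The hands form a 140-degree angle at 50.91 minutes past 2:00.

Final answer: 50.91 minutes past 2:00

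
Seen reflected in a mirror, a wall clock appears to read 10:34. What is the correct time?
Reflection across the vertical (12-6) axis maps a hand at angle A degrees to (360 - A) degrees, which sends a reading of T minutes past 12:00 to (720 - T) minutes past 12:00.
Mirror reads 10:34 = 634 minutes past 12:00.
Actual time: (720 - 634) mod 720 = 86 minutes = 1:26.

Final answer: 1:26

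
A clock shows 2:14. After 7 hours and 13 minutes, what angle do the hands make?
First find the time 7 hours and 13 minutes after 2:14.
Total minutes: 2 x 60 + 14 + 7 x 60 + 13 = 567.
567 mod 720 = 567 minutes = 9:27.
Now compute the angle at 9:27:
Hour hand: 9 x 30 + 27 x 0.5 = 283.5 degrees
Minute hand: 27 x 6 = 162 degrees
Difference: |283.5 - 162| = 121.5 degrees
The angle is 121.5 degrees

Final answer: 121.5 degrees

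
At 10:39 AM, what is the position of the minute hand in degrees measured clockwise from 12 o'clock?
The minute hand moves 6 degrees per minute.
At 10:39: 39 x 6 = 234 degrees

Final answer: 234 degrees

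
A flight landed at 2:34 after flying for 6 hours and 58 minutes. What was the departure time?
Starting time: 2:34 = 154 total minutes past 12:00
Subtracting: 6 hours and 58 minutes = 418 minutes
154 - 418 = -264 (negative, add 12 hours = 720) = 456 minutes
= 7 hours and 36 minutes past 12:00 = 7:36

Final answer: 7:36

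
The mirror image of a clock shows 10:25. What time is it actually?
Reflection across the vertical (12-6) axis maps a hand at angle A degrees to (360 - A) degrees, which sends a reading of T minutes past 12:00 to (720 - T) minutes past 12:00.
Mirror reads 10:25 = 625 minutes past 12:00.
Actual time: (720 - 625) mod 720 = 95 minutes = 1:35.

Final answer: 1:35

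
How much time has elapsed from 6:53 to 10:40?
From 6:53 to 10:40:
(10 x 60 + 40) - (6 x 60 + 53) = 640 - 413 = 227 minutes
= 3 hours and 47 minutes

Final answer: 3 hours and 47 minutes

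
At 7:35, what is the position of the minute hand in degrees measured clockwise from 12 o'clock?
The minute hand moves 6 degrees per minute.
At 7:35: 35 x 6 = 210 degrees

Final answer: 210 degrees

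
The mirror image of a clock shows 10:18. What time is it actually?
Reflection across the vertical (12-6) axis maps a hand at angle A degrees to (360 - A) degrees, which sends a reading of T minutes past 12:00 to (720 - T) minutes past 12:00.
Mirror reads 10:18 = 618 minutes past 12:00.
Actual time: (720 - 618) mod 720 = 102 minutes = 1:42.

Final answer: 1:42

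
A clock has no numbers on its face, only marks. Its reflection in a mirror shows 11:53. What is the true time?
Reflection across the vertical (12-6) axis maps a hand at angle A degrees to (360 - A) degrees, which sends a reading of T minutes past 12:00 to (720 - T) minutes past 12:00.
Mirror reads 11:53 = 713 minutes past 12:00.
Actual time: (720 - 713) mod 720 = 7 minutes = 12:07.

Final answer: 12:07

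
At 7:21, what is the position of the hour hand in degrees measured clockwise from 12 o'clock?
The hour hand moves 30 degrees per hour and 0.5 degrees per minute.
At 7:21: (7) x 30 + 21 x 0.5 = 210 + 10.5 = 220.5 degrees

Final answer: 220.5 degrees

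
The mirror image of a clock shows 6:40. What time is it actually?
Reflection across the vertical (12-6) axis maps a hand at angle A degrees to (360 - A) degrees, which sends a reading of T minutes past 12:00 to (720 - T) minutes past 12:00.
Mirror reads 6:40 = 400 minutes past 12:00.
Actual time: (720 - 400) mod 720 = 320 minutes = 5:20.

Final answer: 5:20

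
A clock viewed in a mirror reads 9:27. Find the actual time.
Reflection across the vertical (12-6) axis maps a hand at angle A degrees to (360 - A) degrees, which sends a reading of T minutes past 12:00 to (720 - T) minutes past 12:00.
Mirror reads 9:27 = 567 minutes past 12:00.
Actual time: (720 - 567) mod 720 = 153 minutes = 2:33.

Final answer: 2:33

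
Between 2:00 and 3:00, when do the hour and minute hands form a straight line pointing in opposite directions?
For hands to be 180 degrees apart: |30H - 5.5t| = 180
With H = 2: t = (30 x 2 + 180)/5.5 = 43.64 or t = (30 x 2 - 180)/5.5 = -21.82
First valid solution (0 < t < 60): t = 43.64 minutes
The hands are opposite at 43.64 minutes past 2:00.

Final answer: 43.64 minutes past 2:00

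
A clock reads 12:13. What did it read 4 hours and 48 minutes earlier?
Starting time: 12:13 = 13 total minutes past 12:00
Subtracting: 4 hours and 48 minutes = 288 minutes
13 - 288 = -275 (negative, add 12 hours = 720) = 445 minutes
= 7 hours and 25 minutes past 12:00 = 7:25

Final answer: 7:25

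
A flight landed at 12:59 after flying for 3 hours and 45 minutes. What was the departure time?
Starting time: 12:59 = 59 total minutes past 12:00
Subtracting: 3 hours and 45 minutes = 225 minutes
59 - 225 = -166 (negative, add 12 hours = 720) = 554 minutes
= 9 hours and 14 minutes past 12:00 = 9:14

Final answer: 9:14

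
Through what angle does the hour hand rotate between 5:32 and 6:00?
The hour hand moves 0.5 degrees per minute.
Time elapsed: 6:00 - 5:32 = 28 minutes
Angular displacement: 28 x 0.5 = 14 degrees

Final answer: 14 degrees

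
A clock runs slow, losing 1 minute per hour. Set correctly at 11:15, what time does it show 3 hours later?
For every 60 true minutes, the faulty clock advances 60 - 1 = 59 minutes.
True elapsed: 3 hours = 180 minutes.
Faulty clock advances: 180 x 59/60 = 177 minutes (drift: 3 minutes behind).
Shown time: 11:15 + 177 minutes = 2:12.

Final answer: 2:12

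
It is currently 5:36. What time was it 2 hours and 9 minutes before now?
Starting time: 5:36 = 336 total minutes past 12:00
Subtracting: 2 hours and 9 minutes = 129 minutes
336 - 129 = 207 minutes
= 3 hours and 27 minutes past 12:00 = 3:27

Final answer: 3:27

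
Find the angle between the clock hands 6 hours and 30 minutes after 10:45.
First find the time 6 hours and 30 minutes after 10:45.
Total minutes: 10 x 60 + 45 + 6 x 60 + 30 = 1035.
1035 mod 720 = 315 minutes = 5:15.
Now compute the angle at 5:15:
Hour hand: 5 x 30 + 15 x 0.5 = 157.5 degrees
Minute hand: 15 x 6 = 90 degrees
Difference: |157.5 - 90| = 67.5 degrees
The angle is 67.5 degrees

Final answer: 67.5 degrees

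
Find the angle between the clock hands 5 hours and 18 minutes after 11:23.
First find the time 5 hours and 18 minutes after 11:23.
Total minutes: 11 x 60 + 23 + 5 x 60 + 18 = 1001.
1001 mod 720 = 281 minutes = 4:41.
Now compute the angle at 4:41:
Hour hand: 4 x 30 + 41 x 0.5 = 140.5 degrees
Minute hand: 41 x 6 = 246 degrees
Difference: |140.5 - 246| = 105.5 degrees
The angle is 105.5 degrees

Final answer: 105.5 degrees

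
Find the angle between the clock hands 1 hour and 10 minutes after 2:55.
First find the time 1 hour and 10 minutes after 2:55.
Total minutes: 2 x 60 + 55 + 1 x 60 + 10 = 245.
245 mod 720 = 245 minutes = 4:05.
Now compute the angle at 4:05:
Hour hand: 4 x 30 + 5 x 0.5 = 122.5 degrees
Minute hand: 5 x 6 = 30 degrees
Difference: |122.5 - 30| = 92.5 degrees
The angle is 92.5 degrees

Final answer: 92.5 degrees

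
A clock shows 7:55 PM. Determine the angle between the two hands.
Hour hand position: 7 x 30 + 55 x 0.5 = 237.5 degrees
Minute hand position: 55 x 6 = 330 degrees
Difference: |237.5 - 330| = 92.5 degrees
The angle between the hands is 92.5 degrees

Final answer: 92.5 degrees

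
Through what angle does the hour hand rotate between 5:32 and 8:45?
The hour hand moves 0.5 degrees per minute.
Time elapsed: 8:45 - 5:32 = 193 minutes
Angular displacement: 193 x 0.5 = 96.5 degrees

Final answer: 96.5 degrees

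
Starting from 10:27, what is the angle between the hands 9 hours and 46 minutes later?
First find the time 9 hours and 46 minutes after 10:27.
Total minutes: 10 x 60 + 27 + 9 x 60 + 46 = 1213.
1213 mod 720 = 493 minutes = 8:13.
Now compute the angle at 8:13:
Hour hand: 8 x 30 + 13 x 0.5 = 246.5 degrees
Minute hand: 13 x 6 = 78 degrees
Difference: |246.5 - 78| = 168.5 degrees
The angle is 168.5 degrees

Final answer: 168.5 degrees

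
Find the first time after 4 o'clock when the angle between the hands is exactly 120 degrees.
At t minutes past 4:00, the hour hand is at 30 x 4 + 0.5t degrees and the minute hand is at 6t degrees.
The smaller angle between them is 120 degrees when |30H - 5.5t| = 120 or |30H - 5.5t| = 240.
With H = 4, solve 30 x 4 - 5.5t = +/- target for each target:
  t = (30 x 4 - 120) / 5.5 = 0 (outside (0, 60))
  t = (30 x 4 + 120) / 5.5 = 43.64
  t = (30 x 4 - 240) / 5.5 = -21.82 (outside (0, 60))
  t = (30 x 4 + 240) / 5.5 = 65.45 (outside (0, 60))
Valid solutions in (0, 60): {43.64} minutes.
The first occurrence is t = 43.64 minutes.
The hands form a 120-degree angle at 43.64 minutes past 4:00.

Final answer: 43.64 minutes past 4:00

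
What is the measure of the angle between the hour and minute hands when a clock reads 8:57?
Hour hand position: 8 x 30 + 57 x 0.5 = 268.5 degrees
Minute hand position: 57 x 6 = 342 degrees
Difference: |268.5 - 342| = 73.5 degrees
The angle between the hands is 73.5 degrees

Final answer: 73.5 degrees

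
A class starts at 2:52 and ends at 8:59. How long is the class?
From 2:52 to 8:59:
(8 x 60 + 59) - (2 x 60 + 52) = 539 - 172 = 367 minutes
= 6 hours and 7 minutes

Final answer: 6 hours and 7 minutes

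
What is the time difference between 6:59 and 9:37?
From 6:59 to 9:37:
(9 x 60 + 37) - (6 x 60 + 59) = 577 - 419 = 158 minutes
= 2 hours and 38 minutes

Final answer: 2 hours and 38 minutes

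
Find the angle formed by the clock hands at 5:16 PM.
Hour hand position: 5 x 30 + 16 x 0.5 = 158 degrees
Minute hand position: 16 x 6 = 96 degrees
Difference: |158 - 96| = 62 degrees
The angle between the hands is 62 degrees

Final answer: 62 degrees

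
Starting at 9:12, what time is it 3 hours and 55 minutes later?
Starting time: 9:12
Adding 55 minutes to 12 minutes: 12 + 55 = 67 minutes = 1 hour and 7 minutes
Adding 3 hours: 9 + 3 + 1 (carry) = 13 - 12 = 1
Final time: 1:07

Final answer: 1:07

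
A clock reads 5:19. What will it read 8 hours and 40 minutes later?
Starting time: 5:19
Adding 40 minutes to 19 minutes: 19 + 40 = 59 minutes
Adding 8 hours: 5 + 8 = 13 - 12 = 1
Final time: 1:59

Final answer: 1:59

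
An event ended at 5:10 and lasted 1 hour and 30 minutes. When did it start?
Starting time: 5:10 = 310 total minutes past 12:00
Subtracting: 1 hour and 30 minutes = 90 minutes
310 - 90 = 220 minutes
= 3 hours and 40 minutes past 12:00 = 3:40

Final answer: 3:40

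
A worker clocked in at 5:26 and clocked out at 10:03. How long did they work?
From 5:26 to 10:03:
(10 x 60 + 3) - (5 x 60 + 26) = 603 - 326 = 277 minutes
= 4 hours and 37 minutes

Final answer: 4 hours and 37 minutes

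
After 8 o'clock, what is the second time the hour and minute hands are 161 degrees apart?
At t minutes past 8:00, the hour hand is at 30 x 8 + 0.5t degrees and the minute hand is at 6t degrees.
The smaller angle between them is 161 degrees when |30H - 5.5t| = 161 or |30H - 5.5t| = 199.
With H = 8, solve 30 x 8 - 5.5t = +/- target for each target:
  t = (30 x 8 - 161) / 5.5 = 14.36
  t = (30 x 8 + 161) / 5.5 = 72.91 (outside (0, 60))
  t = (30 x 8 - 199) / 5.5 = 7.45
  t = (30 x 8 + 199) / 5.5 = 79.82 (outside (0, 60))
Valid solutions in (0, 60): {7.45, 14.36} minutes.
The second occurrence is t = 14.36 minutes.
The hands form a 161-degree angle at 14.36 minutes past 8:00.

Final answer: 14.36 minutes past 8:00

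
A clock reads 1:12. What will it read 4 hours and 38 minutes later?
Starting time: 1:12
Adding 38 minutes to 12 minutes: 12 + 38 = 50 minutes
Adding 4 hours: 1 + 4 = 5
Final time: 5:50

Final answer: 5:50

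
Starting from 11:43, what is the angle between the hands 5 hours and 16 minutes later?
First find the time 5 hours and 16 minutes after 11:43.
Total minutes: 11 x 60 + 43 + 5 x 60 + 16 = 1019.
1019 mod 720 = 299 minutes = 4:59.
Now compute the angle at 4:59:
Hour hand: 4 x 30 + 59 x 0.5 = 149.5 degrees
Minute hand: 59 x 6 = 354 degrees
Difference: |149.5 - 354| = 204.5 degrees
Smaller angle: 360 - 204.5 = 155.5 degrees

Final answer: 155.5 degrees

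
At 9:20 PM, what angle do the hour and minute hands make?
Hour hand position: 9 x 30 + 20 x 0.5 = 280 degrees
Minute hand position: 20 x 6 = 120 degrees
Difference: |280 - 120| = 160 degrees
The angle between the hands is 160 degrees

Final answer: 160 degrees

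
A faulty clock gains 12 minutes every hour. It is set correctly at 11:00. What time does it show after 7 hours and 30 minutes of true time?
For every 60 true minutes, the faulty clock advances 60 + 12 = 72 minutes.
True elapsed: 7 hours and 30 minutes = 450 minutes.
Faulty clock advances: 450 x 72/60 = 540 minutes (drift: 90 minutes ahead).
Shown time: 11:00 + 540 minutes = 8:00.

Final answer: 8:00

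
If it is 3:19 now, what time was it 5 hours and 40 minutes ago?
Starting time: 3:19 = 199 total minutes past 12:00
Subtracting: 5 hours and 40 minutes = 340 minutes
199 - 340 = -141 (negative, add 12 hours = 720) = 579 minutes
= 9 hours and 39 minutes past 12:00 = 9:39

Final answer: 9:39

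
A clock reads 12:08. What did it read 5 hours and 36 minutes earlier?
Starting time: 12:08 = 8 total minutes past 12:00
Subtracting: 5 hours and 36 minutes = 336 minutes
8 - 336 = -328 (negative, add 12 hours = 720) = 392 minutes
= 6 hours and 32 minutes past 12:00 = 6:32

Final answer: 6:32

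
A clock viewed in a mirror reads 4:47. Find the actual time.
Reflection across the vertical (12-6) axis maps a hand at angle A degrees to (360 - A) degrees, which sends a reading of T minutes past 12:00 to (720 - T) minutes past 12:00.
Mirror reads 4:47 = 287 minutes past 12:00.
Actual time: (720 - 287) mod 720 = 433 minutes = 7:13.

Final answer: 7:13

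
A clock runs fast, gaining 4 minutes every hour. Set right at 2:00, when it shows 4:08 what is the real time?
For every 60 true minutes, the faulty clock advances 64 minutes, so 1 faulty-clock minute corresponds to 60/64 true minutes.
From 2:00 to 4:08 on the faulty dial is 128 minutes.
True elapsed: 128 x 60/64 = 120 minutes = 2 hours.
True time: 2:00 + 2 hours = 4:00.

Final answer: 4:00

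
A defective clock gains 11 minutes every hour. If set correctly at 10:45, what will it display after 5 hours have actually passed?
For every 60 true minutes, the faulty clock advances 60 + 11 = 71 minutes.
True elapsed: 5 hours = 300 minutes.
Faulty clock advances: 300 x 71/60 = 355 minutes (drift: 55 minutes ahead).
Shown time: 10:45 + 355 minutes = 4:40.

Final answer: 4:40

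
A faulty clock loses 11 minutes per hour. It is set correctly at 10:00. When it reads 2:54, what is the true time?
For every 60 true minutes, the faulty clock advances 49 minutes, so 1 faulty-clock minute corresponds to 60/49 true minutes.
From 10:00 to 2:54 on the faulty dial is 294 minutes.
True elapsed: 294 x 60/49 = 360 minutes = 6 hours.
True time: 10:00 + 6 hours = 4:00.

Final answer: 4:00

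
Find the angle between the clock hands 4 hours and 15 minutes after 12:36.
First find the time 4 hours and 15 minutes after 12:36.
Total minutes: 12 x 60 + 36 + 4 x 60 + 15 = 1011.
1011 mod 720 = 291 minutes = 4:51.
Now compute the angle at 4:51:
Hour hand: 4 x 30 + 51 x 0.5 = 145.5 degrees
Minute hand: 51 x 6 = 306 degrees
Difference: |145.5 - 306| = 160.5 degrees
The angle is 160.5 degrees

Final answer: 160.5 degrees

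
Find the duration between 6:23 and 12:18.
From 6:23 to 12:18:
(12 x 60 + 18) - (6 x 60 + 23) = 738 - 383 = 355 minutes
= 5 hours and 55 minutes

Final answer: 5 hours and 55 minutes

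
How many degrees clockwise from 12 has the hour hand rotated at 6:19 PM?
The hour hand moves 30 degrees per hour and 0.5 degrees per minute.
At 6:19: (6) x 30 + 19 x 0.5 = 180 + 9.5 = 189.5 degrees

Final answer: 189.5 degrees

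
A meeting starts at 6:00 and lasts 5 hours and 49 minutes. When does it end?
Starting time: 6:00
Adding 49 minutes to 0 minutes: 0 + 49 = 49 minutes
Adding 5 hours: 6 + 5 = 11
Final time: 11:49

Final answer: 11:49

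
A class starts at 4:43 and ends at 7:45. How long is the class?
From 4:43 to 7:45:
(7 x 60 + 45) - (4 x 60 + 43) = 465 - 283 = 182 minutes
= 3 hours and 2 minutes

Final answer: 3 hours and 2 minutes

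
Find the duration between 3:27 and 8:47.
From 3:27 to 8:47:
(8 x 60 + 47) - (3 x 60 + 27) = 527 - 207 = 320 minutes
= 5 hours and 20 minutes

Final answer: 5 hours and 20 minutes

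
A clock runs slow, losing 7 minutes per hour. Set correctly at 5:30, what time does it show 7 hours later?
For every 60 true minutes, the faulty clock advances 60 - 7 = 53 minutes.
True elapsed: 7 hours = 420 minutes.
Faulty clock advances: 420 x 53/60 = 371 minutes (drift: 49 minutes behind).
Shown time: 5:30 + 371 minutes = 11:41.

Final answer: 11:41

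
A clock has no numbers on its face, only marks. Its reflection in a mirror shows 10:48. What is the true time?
Reflection across the vertical (12-6) axis maps a hand at angle A degrees to (360 - A) degrees, which sends a reading of T minutes past 12:00 to (720 - T) minutes past 12:00.
Mirror reads 10:48 = 648 minutes past 12:00.
Actual time: (720 - 648) mod 720 = 72 minutes = 1:12.

Final answer: 1:12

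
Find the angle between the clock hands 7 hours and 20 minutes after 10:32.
First find the time 7 hours and 20 minutes after 10:32.
Total minutes: 10 x 60 + 32 + 7 x 60 + 20 = 1072.
1072 mod 720 = 352 minutes = 5:52.
Now compute the angle at 5:52:
Hour hand: 5 x 30 + 52 x 0.5 = 176 degrees
Minute hand: 52 x 6 = 312 degrees
Difference: |176 - 312| = 136 degrees
The angle is 136 degrees

Final answer: 136 degrees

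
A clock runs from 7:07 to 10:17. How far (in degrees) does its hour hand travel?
The hour hand moves 0.5 degrees per minute.
Time elapsed: 10:17 - 7:07 = 190 minutes
Angular displacement: 190 x 0.5 = 95 degrees

Final answer: 95 degrees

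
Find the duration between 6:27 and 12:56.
From 6:27 to 12:56:
(12 x 60 + 56) - (6 x 60 + 27) = 776 - 387 = 389 minutes
= 6 hours and 29 minutes

Final answer: 6 hours and 29 minutes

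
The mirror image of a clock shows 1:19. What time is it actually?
Reflection across the vertical (12-6) axis maps a hand at angle A degrees to (360 - A) degrees, which sends a reading of T minutes past 12:00 to (720 - T) minutes past 12:00.
Mirror reads 1:19 = 79 minutes past 12:00.
Actual time: (720 - 79) mod 720 = 641 minutes = 10:41.

Final answer: 10:41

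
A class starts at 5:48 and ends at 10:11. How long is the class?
From 5:48 to 10:11:
(10 x 60 + 11) - (5 x 60 + 48) = 611 - 348 = 263 minutes
= 4 hours and 23 minutes

Final answer: 4 hours and 23 minutes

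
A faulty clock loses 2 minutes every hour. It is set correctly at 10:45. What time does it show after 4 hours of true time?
For every 60 true minutes, the faulty clock advances 60 - 2 = 58 minutes.
True elapsed: 4 hours = 240 minutes.
Faulty clock advances: 240 x 58/60 = 232 minutes (drift: 8 minutes behind).
Shown time: 10:45 + 232 minutes = 2:37.

Final answer: 2:37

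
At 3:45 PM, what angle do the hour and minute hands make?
Hour hand position: 3 x 30 + 45 x 0.5 = 112.5 degrees
Minute hand position: 45 x 6 = 270 degrees
Difference: |112.5 - 270| = 157.5 degrees
The angle between the hands is 157.5 degrees

Final answer: 157.5 degrees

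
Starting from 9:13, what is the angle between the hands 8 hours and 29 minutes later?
First find the time 8 hours and 29 minutes after 9:13.
Total minutes: 9 x 60 + 13 + 8 x 60 + 29 = 1062.
1062 mod 720 = 342 minutes = 5:42.
Now compute the angle at 5:42:
Hour hand: 5 x 30 + 42 x 0.5 = 171 degrees
Minute hand: 42 x 6 = 252 degrees
Difference: |171 - 252| = 81 degrees
The angle is 81 degrees

Final answer: 81 degrees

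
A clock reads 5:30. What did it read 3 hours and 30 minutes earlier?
Starting time: 5:30 = 330 total minutes past 12:00
Subtracting: 3 hours and 30 minutes = 210 minutes
330 - 210 = 120 minutes
= 2 hours past 12:00 = 2:00

Final answer: 2:00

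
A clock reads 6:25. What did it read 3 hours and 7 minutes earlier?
Starting time: 6:25 = 385 total minutes past 12:00
Subtracting: 3 hours and 7 minutes = 187 minutes
385 - 187 = 198 minutes
= 3 hours and 18 minutes past 12:00 = 3:18

Final answer: 3:18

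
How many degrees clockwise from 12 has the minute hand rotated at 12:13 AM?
The minute hand moves 6 degrees per minute.
At 12:13: 13 x 6 = 78 degrees

Final answer: 78 degrees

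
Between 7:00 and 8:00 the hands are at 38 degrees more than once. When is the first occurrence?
At t minutes past 7:00, the hour hand is at 30 x 7 + 0.5t degrees and the minute hand is at 6t degrees.
The smaller angle between them is 38 degrees when |30H - 5.5t| = 38 or |30H - 5.5t| = 322.
With H = 7, solve 30 x 7 - 5.5t = +/- target for each target:
  t = (30 x 7 - 38) / 5.5 = 31.27
  t = (30 x 7 + 38) / 5.5 = 45.09
  t = (30 x 7 - 322) / 5.5 = -20.36 (outside (0, 60))
  t = (30 x 7 + 322) / 5.5 = 96.73 (outside (0, 60))
Valid solutions in (0, 60): {31.27, 45.09} minutes.
The first occurrence is t = 31.27 minutes.
The hands form a 38-degree angle at 31.27 minutes past 7:00.

Final answer: 31.27 minutes past 7:00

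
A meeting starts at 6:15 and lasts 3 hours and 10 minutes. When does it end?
Starting time: 6:15
Adding 10 minutes to 15 minutes: 15 + 10 = 25 minutes
Adding 3 hours: 6 + 3 = 9
Final time: 9:25

Final answer: 9:25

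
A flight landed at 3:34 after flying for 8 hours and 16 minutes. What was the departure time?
Starting time: 3:34 = 214 total minutes past 12:00
Subtracting: 8 hours and 16 minutes = 496 minutes
214 - 496 = -282 (negative, add 12 hours = 720) = 438 minutes
= 7 hours and 18 minutes past 12:00 = 7:18

Final answer: 7:18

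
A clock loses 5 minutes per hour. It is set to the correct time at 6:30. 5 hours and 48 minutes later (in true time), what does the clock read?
For every 60 true minutes, the faulty clock advances 60 - 5 = 55 minutes.
True elapsed: 5 hours and 48 minutes = 348 minutes.
Faulty clock advances: 348 x 55/60 = 319 minutes (drift: 29 minutes behind).
Shown time: 6:30 + 319 minutes = 11:49.

Final answer: 11:49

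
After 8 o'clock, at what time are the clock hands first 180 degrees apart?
For hands to be 180 degrees apart: |30H - 5.5t| = 180
With H = 8: t = (30 x 8 + 180)/5.5 = 76.36 or t = (30 x 8 - 180)/5.5 = 10.91
First valid solution (0 < t < 60): t = 10.91 minutes
The hands are opposite at 10.91 minutes past 8:00.

Final answer: 10.91 minutes past 8:00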